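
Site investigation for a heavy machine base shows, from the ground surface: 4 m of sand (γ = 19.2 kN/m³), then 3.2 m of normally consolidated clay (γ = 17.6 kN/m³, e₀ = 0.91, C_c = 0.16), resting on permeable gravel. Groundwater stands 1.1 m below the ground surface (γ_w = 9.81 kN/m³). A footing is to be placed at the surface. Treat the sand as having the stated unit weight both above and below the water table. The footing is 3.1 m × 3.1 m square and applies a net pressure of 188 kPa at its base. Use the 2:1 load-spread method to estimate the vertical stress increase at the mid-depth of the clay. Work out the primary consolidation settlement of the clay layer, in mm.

Mid-depth of clay below the ground surface: z = 4 + 3.2/2 = 5.6 m.
Total vertical stress at mid-clay: σ_v = 19.2×4 + 17.6×1.6 = 104.96 kPa.
Pore pressure: u = 9.81×(5.6 − 1.1) = 44.145 kPa.
Initial effective stress: σ'_0 = σ_v − u = 104.96 − 44.145 = 60.815 kPa.
Stress increase at mid-clay by the 2:1 spreading method:
Δσ = qBL/((B+z)(L+z)) = 188×3.1×3.1/((3.1+5.6)(3.1+5.6)) = 23.869 kPa
Final effective stress: σ'_f = σ'_0 + Δσ = 60.815 + 23.869 = 84.684 kPa.
Normally consolidated clay, so the full stress increment lies on the virgin compression line:
S_c = C_c·H/(1+e₀)·log₁₀(σ'_f/σ'_0) = 0.16×3.2/(1+0.91)×log₁₀(84.684/60.815)
    = 0.26806 × 0.14379 = 0.03854 m

S_c ≈ 38.5 mm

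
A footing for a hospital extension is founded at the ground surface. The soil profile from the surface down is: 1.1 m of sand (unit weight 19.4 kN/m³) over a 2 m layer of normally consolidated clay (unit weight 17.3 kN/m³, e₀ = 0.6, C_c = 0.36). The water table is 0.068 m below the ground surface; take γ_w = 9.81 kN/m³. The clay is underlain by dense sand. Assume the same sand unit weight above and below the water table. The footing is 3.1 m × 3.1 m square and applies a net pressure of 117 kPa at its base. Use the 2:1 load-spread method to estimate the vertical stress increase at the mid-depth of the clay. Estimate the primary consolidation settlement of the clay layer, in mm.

S_c ≈ 229 mm

Mid-depth of clay below the ground surface: z = 1.1 + 2/2 = 2.1 m.
Total vertical stress at mid-clay: σ_v = 19.4×1.1 + 17.3×1 = 38.64 kPa.
Pore pressure: u = 9.81×(2.1 − 0.068) = 19.934 kPa.
Initial effective stress: σ'_0 = σ_v − u = 38.64 − 19.934 = 18.706 kPa.
Stress increase at mid-clay by the 2:1 spreading method:
Δσ = qBL/((B+z)(L+z)) = 117×3.1×3.1/((3.1+2.1)(3.1+2.1)) = 41.582 kPa
Final effective stress: σ'_f = σ'_0 + Δσ = 18.706 + 41.582 = 60.288 kPa.
Normally consolidated clay, so the full stress increment lies on the virgin compression line:
S_c = C_c·H/(1+e₀)·log₁₀(σ'_f/σ'_0) = 0.36×2/(1+0.6)×log₁₀(60.288/18.706)
    = 0.45 × 0.50825 = 0.2287 m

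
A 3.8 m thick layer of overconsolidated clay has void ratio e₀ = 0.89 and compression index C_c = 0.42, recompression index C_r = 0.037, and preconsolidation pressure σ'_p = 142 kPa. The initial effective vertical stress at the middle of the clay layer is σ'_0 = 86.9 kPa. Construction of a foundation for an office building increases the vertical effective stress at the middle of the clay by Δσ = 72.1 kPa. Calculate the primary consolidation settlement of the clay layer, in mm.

S_c ≈ 57.3 mm

Final effective stress: σ'_f = 86.9 + 72.1 = 159 kPa.
σ'_f = 159 > σ'_p = 142 kPa, so the stress path crosses the preconsolidation pressure — recompression up to σ'_p, then virgin compression beyond:
S_c = H/(1+e₀)·[C_r·log₁₀(σ'_p/σ'_0) + C_c·log₁₀(σ'_f/σ'_p)]
    = 3.8/1.89 × [0.037×log₁₀(142/86.9) + 0.42×log₁₀(159/142)]
    = 2.0106 × [0.0078909 + 0.020626] = 0.05734 m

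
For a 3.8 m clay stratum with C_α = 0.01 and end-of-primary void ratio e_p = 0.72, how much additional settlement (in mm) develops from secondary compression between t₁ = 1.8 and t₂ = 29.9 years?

S_s ≈ 27 mm

Secondary compression: S_s = C_α·H/(1+e_p)·log₁₀(t₂/t₁)
S_s = 0.01×3.8/(1+0.72)×log₁₀(29.9/1.8)
    = 0.02209 × 1.22 = 0.02696 m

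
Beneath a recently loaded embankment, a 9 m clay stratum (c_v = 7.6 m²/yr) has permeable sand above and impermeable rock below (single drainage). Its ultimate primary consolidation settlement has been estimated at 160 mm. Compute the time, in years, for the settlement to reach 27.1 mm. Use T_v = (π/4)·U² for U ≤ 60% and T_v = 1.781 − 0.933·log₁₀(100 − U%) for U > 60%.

t ≈ 0.24 years

Drainage path length: H_d = H = 9 m (single drainage).
U = S(t)/S_ult = 27.1/160 = 0.1694.
U ≤ 60%: T_v = (π/4)·U² = (π/4)×0.16937² = 0.022531.
t = T_v·H_d²/c_v = 0.022531×9²/7.6 = 0.2401 years.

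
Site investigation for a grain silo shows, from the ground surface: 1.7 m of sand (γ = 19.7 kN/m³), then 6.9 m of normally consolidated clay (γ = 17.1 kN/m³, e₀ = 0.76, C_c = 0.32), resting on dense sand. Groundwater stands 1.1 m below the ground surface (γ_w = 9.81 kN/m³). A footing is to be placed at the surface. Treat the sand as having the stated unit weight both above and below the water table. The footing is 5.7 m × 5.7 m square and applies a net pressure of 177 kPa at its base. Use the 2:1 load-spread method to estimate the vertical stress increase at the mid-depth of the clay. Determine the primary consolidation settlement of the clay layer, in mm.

S_c ≈ 357 mm

Mid-depth of clay below the ground surface: z = 1.7 + 6.9/2 = 5.15 m.
Total vertical stress at mid-clay: σ_v = 19.7×1.7 + 17.1×3.45 = 92.485 kPa.
Pore pressure: u = 9.81×(5.15 − 1.1) = 39.73 kPa.
Initial effective stress: σ'_0 = σ_v − u = 92.485 − 39.73 = 52.755 kPa.
Stress increase at mid-clay by the 2:1 spreading method:
Δσ = qBL/((B+z)(L+z)) = 177×5.7×5.7/((5.7+5.15)(5.7+5.15)) = 48.85 kPa
Final effective stress: σ'_f = σ'_0 + Δσ = 52.755 + 48.85 = 101.61 kPa.
Normally consolidated clay, so the full stress increment lies on the virgin compression line:
S_c = C_c·H/(1+e₀)·log₁₀(σ'_f/σ'_0) = 0.32×6.9/(1+0.76)×log₁₀(101.61/52.755)
    = 1.2545 × 0.28467 = 0.3571 m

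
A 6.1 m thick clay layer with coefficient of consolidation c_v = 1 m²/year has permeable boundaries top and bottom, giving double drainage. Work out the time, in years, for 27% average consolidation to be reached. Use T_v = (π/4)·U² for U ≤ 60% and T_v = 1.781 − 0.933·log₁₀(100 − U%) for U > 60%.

t ≈ 0.533 years

Drainage path length: H_d = H/2 = 3.05 m (double drainage).
U ≤ 60%: T_v = (π/4)·U² = (π/4)×0.27² = 0.057256.
t = T_v·H_d²/c_v = 0.057256×3.05²/1 = 0.5326 years.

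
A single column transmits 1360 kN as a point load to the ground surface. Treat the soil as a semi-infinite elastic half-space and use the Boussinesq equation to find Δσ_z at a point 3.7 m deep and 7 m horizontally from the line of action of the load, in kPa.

Boussinesq vertical stress below a point load on an elastic half-space:
Δσ_z = 3P/(2πz²) · [1 + (r/z)²]^(−5/2)
r/z = 7/3.7 = 1.8919; [1+(r/z)²]^(−5/2) = 0.022285.
Δσ_z = 3×1360/(2π×3.7²) × 0.022285 = 47.433 × 0.022285 = 1.057 kPa

Δσ_z ≈ 1.06 kPa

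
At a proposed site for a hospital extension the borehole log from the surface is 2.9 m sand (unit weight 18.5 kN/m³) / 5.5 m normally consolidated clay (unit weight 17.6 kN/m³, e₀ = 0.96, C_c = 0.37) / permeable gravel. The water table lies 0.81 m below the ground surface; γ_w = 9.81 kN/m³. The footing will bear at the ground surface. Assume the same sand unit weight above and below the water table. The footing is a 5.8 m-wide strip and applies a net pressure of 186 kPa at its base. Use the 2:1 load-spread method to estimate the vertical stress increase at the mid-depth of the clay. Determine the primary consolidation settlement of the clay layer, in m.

S_c ≈ 0.452 m

Mid-depth of clay below the ground surface: z = 2.9 + 5.5/2 = 5.65 m.
Total vertical stress at mid-clay: σ_v = 18.5×2.9 + 17.6×2.75 = 102.05 kPa.
Pore pressure: u = 9.81×(5.65 − 0.81) = 47.48 kPa.
Initial effective stress: σ'_0 = σ_v − u = 102.05 − 47.48 = 54.57 kPa.
Stress increase at mid-clay by the 2:1 spreading method:
Δσ = qB/(B+z) = 186×5.8/(5.8+5.65) = 94.218 kPa
Final effective stress: σ'_f = σ'_0 + Δσ = 54.57 + 94.218 = 148.79 kPa.
Normally consolidated clay, so the full stress increment lies on the virgin compression line:
S_c = C_c·H/(1+e₀)·log₁₀(σ'_f/σ'_0) = 0.37×5.5/(1+0.96)×log₁₀(148.79/54.57)
    = 1.0383 × 0.43562 = 0.4523 m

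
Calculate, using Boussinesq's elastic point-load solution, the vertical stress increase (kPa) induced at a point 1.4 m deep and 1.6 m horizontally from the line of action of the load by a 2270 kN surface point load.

Boussinesq vertical stress below a point load on an elastic half-space:
Δσ_z = 3P/(2πz²) · [1 + (r/z)²]^(−5/2)
r/z = 1.6/1.4 = 1.1429; [1+(r/z)²]^(−5/2) = 0.12382.
Δσ_z = 3×2270/(2π×1.4²) × 0.12382 = 552.98 × 0.12382 = 68.47 kPa

Δσ_z ≈ 68.5 kPa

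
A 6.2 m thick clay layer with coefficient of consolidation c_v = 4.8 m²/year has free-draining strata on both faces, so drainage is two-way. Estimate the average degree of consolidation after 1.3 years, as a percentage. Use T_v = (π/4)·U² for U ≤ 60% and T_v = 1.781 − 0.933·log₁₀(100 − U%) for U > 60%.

Drainage path length: H_d = H/2 = 3.1 m (double drainage).
T_v = c_v·t/H_d² = 4.8×1.3/3.1² = 0.64932.
T_v = 0.64932 corresponds to the U > 60% branch:
U = 1 − 10^((1.781 − T_v)/0.933)/100 = 0.8367

U ≈ 83.7 %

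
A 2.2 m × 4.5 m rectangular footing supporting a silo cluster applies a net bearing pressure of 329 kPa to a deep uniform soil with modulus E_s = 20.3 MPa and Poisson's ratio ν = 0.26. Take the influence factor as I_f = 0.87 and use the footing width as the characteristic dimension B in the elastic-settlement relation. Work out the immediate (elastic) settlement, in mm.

S_e ≈ 28.9 mm

Immediate (elastic) settlement: S_e = q·B·(1−ν²)/E_s · I_f.
E_s = 20.3 MPa = 20300 kPa.
S_e = 329 × 2.2 × (1 − 0.26²) / 20300 × 0.87
    = 329 × 2.2 × 0.9324 / 20300 × 0.87
    = 0.02892 m = 28.92 mm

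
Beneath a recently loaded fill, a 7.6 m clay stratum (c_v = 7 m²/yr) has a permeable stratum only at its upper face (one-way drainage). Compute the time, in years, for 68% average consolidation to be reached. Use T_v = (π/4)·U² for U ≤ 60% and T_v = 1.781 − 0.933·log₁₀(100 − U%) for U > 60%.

t ≈ 3.11 years

Drainage path length: H_d = H = 7.6 m (single drainage).
U > 60%: T_v = 1.781 − 0.933·log₁₀(100 − 68) = 0.3767.
t = T_v·H_d²/c_v = 0.3767×7.6²/7 = 3.108 years.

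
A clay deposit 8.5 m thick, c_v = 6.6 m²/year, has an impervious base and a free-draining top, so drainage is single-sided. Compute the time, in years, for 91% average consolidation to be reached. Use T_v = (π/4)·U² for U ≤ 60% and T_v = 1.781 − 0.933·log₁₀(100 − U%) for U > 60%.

Drainage path length: H_d = H = 8.5 m (single drainage).
U > 60%: T_v = 1.781 − 0.933·log₁₀(100 − 91) = 0.89069.
t = T_v·H_d²/c_v = 0.89069×8.5²/6.6 = 9.75 years.

t ≈ 9.75 years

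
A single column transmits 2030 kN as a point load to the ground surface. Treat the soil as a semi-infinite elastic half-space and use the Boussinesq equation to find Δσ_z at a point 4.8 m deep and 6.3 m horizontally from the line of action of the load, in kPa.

Δσ_z ≈ 3.44 kPa

Boussinesq vertical stress below a point load on an elastic half-space:
Δσ_z = 3P/(2πz²) · [1 + (r/z)²]^(−5/2)
r/z = 6.3/4.8 = 1.3125; [1+(r/z)²]^(−5/2) = 0.081756.
Δσ_z = 3×2030/(2π×4.8²) × 0.081756 = 42.068 × 0.081756 = 3.439 kPa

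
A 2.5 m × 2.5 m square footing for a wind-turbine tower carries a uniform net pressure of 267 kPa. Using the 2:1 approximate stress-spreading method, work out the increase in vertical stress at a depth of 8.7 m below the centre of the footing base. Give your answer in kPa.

Δσ_z ≈ 13.3 kPa

By the 2:1 method the load spreads at 1 horizontal : 2 vertical, so at depth z the loaded area has grown by z in each plan dimension:
Δσ = qBL/((B+z)(L+z)) = 267×2.5×2.5/((2.5+8.7)(2.5+8.7)) = 13.303 kPa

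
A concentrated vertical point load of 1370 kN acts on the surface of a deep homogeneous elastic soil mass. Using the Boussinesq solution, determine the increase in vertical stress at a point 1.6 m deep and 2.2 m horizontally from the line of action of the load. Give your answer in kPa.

Boussinesq vertical stress below a point load on an elastic half-space:
Δσ_z = 3P/(2πz²) · [1 + (r/z)²]^(−5/2)
r/z = 2.2/1.6 = 1.375; [1+(r/z)²]^(−5/2) = 0.070392.
Δσ_z = 3×1370/(2π×1.6²) × 0.070392 = 255.52 × 0.070392 = 17.99 kPa

Δσ_z ≈ 18 kPa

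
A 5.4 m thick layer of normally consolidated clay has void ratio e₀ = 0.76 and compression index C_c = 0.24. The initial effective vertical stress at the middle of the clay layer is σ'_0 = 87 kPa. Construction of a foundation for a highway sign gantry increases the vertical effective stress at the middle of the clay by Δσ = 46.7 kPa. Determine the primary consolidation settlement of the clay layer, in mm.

S_c ≈ 137 mm

Final effective stress: σ'_f = σ'_0 + Δσ = 87 + 46.7 = 133.7 kPa.
Normally consolidated clay, so the full stress increment lies on the virgin compression line:
S_c = C_c·H/(1+e₀)·log₁₀(σ'_f/σ'_0) = 0.24×5.4/(1+0.76)×log₁₀(133.7/87)
    = 0.73636 × 0.18661 = 0.1374 m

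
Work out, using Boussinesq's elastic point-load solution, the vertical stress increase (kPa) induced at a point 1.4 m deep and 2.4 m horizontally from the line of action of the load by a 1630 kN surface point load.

Δσ_z ≈ 12.9 kPa

Boussinesq vertical stress below a point load on an elastic half-space:
Δσ_z = 3P/(2πz²) · [1 + (r/z)²]^(−5/2)
r/z = 2.4/1.4 = 1.7143; [1+(r/z)²]^(−5/2) = 0.032479.
Δσ_z = 3×1630/(2π×1.4²) × 0.032479 = 397.08 × 0.032479 = 12.9 kPa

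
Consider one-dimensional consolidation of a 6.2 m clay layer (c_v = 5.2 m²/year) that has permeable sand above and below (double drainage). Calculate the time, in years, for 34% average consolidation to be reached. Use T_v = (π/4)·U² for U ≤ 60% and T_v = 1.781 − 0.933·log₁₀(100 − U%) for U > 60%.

Drainage path length: H_d = H/2 = 3.1 m (double drainage).
U ≤ 60%: T_v = (π/4)·U² = (π/4)×0.34² = 0.090792.
t = T_v·H_d²/c_v = 0.090792×3.1²/5.2 = 0.1678 years.

t ≈ 0.168 years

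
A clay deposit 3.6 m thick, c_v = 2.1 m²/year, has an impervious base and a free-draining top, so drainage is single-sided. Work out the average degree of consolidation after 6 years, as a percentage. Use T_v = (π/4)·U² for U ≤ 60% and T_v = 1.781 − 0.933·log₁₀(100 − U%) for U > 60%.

U ≈ 92.6 %

Drainage path length: H_d = H = 3.6 m (single drainage).
T_v = c_v·t/H_d² = 2.1×6/3.6² = 0.97222.
T_v = 0.97222 corresponds to the U > 60% branch:
U = 1 − 10^((1.781 − T_v)/0.933)/100 = 0.9264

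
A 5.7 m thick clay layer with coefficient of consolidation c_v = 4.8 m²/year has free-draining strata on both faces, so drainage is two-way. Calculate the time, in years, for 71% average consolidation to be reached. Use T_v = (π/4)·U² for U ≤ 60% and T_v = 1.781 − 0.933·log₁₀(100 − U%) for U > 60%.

t ≈ 0.705 years

Drainage path length: H_d = H/2 = 2.85 m (double drainage).
U > 60%: T_v = 1.781 − 0.933·log₁₀(100 − 71) = 0.41658.
t = T_v·H_d²/c_v = 0.41658×2.85²/4.8 = 0.7049 years.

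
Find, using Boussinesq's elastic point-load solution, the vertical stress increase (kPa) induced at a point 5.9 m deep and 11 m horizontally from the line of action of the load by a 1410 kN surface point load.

Δσ_z ≈ 0.456 kPa

Boussinesq vertical stress below a point load on an elastic half-space:
Δσ_z = 3P/(2πz²) · [1 + (r/z)²]^(−5/2)
r/z = 11/5.9 = 1.8644; [1+(r/z)²]^(−5/2) = 0.023592.
Δσ_z = 3×1410/(2π×5.9²) × 0.023592 = 19.34 × 0.023592 = 0.4563 kPa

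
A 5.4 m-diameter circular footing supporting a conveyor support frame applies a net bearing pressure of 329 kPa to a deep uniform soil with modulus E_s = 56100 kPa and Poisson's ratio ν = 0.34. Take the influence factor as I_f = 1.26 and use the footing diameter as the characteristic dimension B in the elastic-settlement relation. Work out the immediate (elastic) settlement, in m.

S_e ≈ 0.0353 m

Immediate (elastic) settlement: S_e = q·B·(1−ν²)/E_s · I_f.
S_e = 329 × 5.4 × (1 − 0.34²) / 56100 × 1.26
    = 329 × 5.4 × 0.8844 / 56100 × 1.26
    = 0.03529 m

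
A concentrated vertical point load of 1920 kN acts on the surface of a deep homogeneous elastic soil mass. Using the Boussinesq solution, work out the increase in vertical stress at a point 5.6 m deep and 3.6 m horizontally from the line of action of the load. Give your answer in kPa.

Boussinesq vertical stress below a point load on an elastic half-space:
Δσ_z = 3P/(2πz²) · [1 + (r/z)²]^(−5/2)
r/z = 3.6/5.6 = 0.64286; [1+(r/z)²]^(−5/2) = 0.42115.
Δσ_z = 3×1920/(2π×5.6²) × 0.42115 = 29.233 × 0.42115 = 12.31 kPa

Δσ_z ≈ 12.3 kPa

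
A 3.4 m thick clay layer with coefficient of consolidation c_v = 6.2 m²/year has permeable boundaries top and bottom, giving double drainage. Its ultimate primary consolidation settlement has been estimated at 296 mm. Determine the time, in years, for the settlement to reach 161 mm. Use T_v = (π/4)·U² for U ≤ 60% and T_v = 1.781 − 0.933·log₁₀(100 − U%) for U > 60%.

t ≈ 0.108 years

Drainage path length: H_d = H/2 = 1.7 m (double drainage).
U = S(t)/S_ult = 161/296 = 0.5439.
U ≤ 60%: T_v = (π/4)·U² = (π/4)×0.54392² = 0.23236.
t = T_v·H_d²/c_v = 0.23236×1.7²/6.2 = 0.1083 years.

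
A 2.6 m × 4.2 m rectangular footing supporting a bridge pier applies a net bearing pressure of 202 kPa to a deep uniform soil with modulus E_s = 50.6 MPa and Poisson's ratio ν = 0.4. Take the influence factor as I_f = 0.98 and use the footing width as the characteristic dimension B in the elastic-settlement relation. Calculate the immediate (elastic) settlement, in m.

Immediate (elastic) settlement: S_e = q·B·(1−ν²)/E_s · I_f.
E_s = 50.6 MPa = 50600 kPa.
S_e = 202 × 2.6 × (1 − 0.4²) / 50600 × 0.98
    = 202 × 2.6 × 0.84 / 50600 × 0.98
    = 0.008544 m

S_e ≈ 0.00854 m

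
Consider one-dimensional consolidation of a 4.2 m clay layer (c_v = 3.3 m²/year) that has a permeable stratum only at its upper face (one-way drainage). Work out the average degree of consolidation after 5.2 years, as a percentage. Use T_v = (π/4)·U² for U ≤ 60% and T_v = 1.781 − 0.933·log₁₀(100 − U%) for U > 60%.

U ≈ 92.7 %

Drainage path length: H_d = H = 4.2 m (single drainage).
T_v = c_v·t/H_d² = 3.3×5.2/4.2² = 0.97279.
T_v = 0.97279 corresponds to the U > 60% branch:
U = 1 − 10^((1.781 − T_v)/0.933)/100 = 0.9265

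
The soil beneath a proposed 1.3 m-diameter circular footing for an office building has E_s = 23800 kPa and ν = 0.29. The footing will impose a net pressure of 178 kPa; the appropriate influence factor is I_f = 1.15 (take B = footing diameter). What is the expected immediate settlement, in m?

S_e ≈ 0.0102 m

Immediate (elastic) settlement: S_e = q·B·(1−ν²)/E_s · I_f.
S_e = 178 × 1.3 × (1 − 0.29²) / 23800 × 1.15
    = 178 × 1.3 × 0.9159 / 23800 × 1.15
    = 0.01024 m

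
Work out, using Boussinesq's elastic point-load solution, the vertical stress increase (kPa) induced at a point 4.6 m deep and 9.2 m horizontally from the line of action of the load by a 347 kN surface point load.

Boussinesq vertical stress below a point load on an elastic half-space:
Δσ_z = 3P/(2πz²) · [1 + (r/z)²]^(−5/2)
r/z = 9.2/4.6 = 2; [1+(r/z)²]^(−5/2) = 0.017889.
Δσ_z = 3×347/(2π×4.6²) × 0.017889 = 7.8299 × 0.017889 = 0.1401 kPa

Δσ_z ≈ 0.14 kPa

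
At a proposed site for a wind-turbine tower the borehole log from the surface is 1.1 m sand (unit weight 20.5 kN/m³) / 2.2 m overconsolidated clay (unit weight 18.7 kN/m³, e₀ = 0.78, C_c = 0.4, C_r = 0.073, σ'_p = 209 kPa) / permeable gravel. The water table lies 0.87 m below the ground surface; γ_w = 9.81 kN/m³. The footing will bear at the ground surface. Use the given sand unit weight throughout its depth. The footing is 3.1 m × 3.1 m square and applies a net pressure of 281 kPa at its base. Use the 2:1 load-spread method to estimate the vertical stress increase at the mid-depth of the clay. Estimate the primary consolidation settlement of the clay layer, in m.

S_c ≈ 0.0562 m

Mid-depth of clay below the ground surface: z = 1.1 + 2.2/2 = 2.2 m.
Total vertical stress at mid-clay: σ_v = 20.5×1.1 + 18.7×1.1 = 43.12 kPa.
Pore pressure: u = 9.81×(2.2 − 0.87) = 13.047 kPa.
Initial effective stress: σ'_0 = σ_v − u = 43.12 − 13.047 = 30.073 kPa.
Stress increase at mid-clay by the 2:1 spreading method:
Δσ = qBL/((B+z)(L+z)) = 281×3.1×3.1/((3.1+2.2)(3.1+2.2)) = 96.134 kPa
Final effective stress: σ'_f = 30.073 + 96.134 = 126.21 kPa.
σ'_f = 126.21 ≤ σ'_p = 209 kPa, so the clay remains overconsolidated and only the recompression index applies:
S_c = C_r·H/(1+e₀)·log₁₀(σ'_f/σ'_0) = 0.073×2.2/1.78×log₁₀(126.21/30.073)
    = 0.090228 × 0.62292 = 0.0562 m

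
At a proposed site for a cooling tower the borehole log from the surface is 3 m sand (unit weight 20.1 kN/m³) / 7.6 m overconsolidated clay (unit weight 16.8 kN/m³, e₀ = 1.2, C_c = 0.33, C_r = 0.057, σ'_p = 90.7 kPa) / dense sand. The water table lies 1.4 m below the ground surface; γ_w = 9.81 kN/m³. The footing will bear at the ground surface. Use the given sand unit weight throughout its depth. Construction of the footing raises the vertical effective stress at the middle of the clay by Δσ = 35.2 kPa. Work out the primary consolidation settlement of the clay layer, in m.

S_c ≈ 0.0996 m

Mid-depth of clay below the ground surface: z = 3 + 7.6/2 = 6.8 m.
Total vertical stress at mid-clay: σ_v = 20.1×3 + 16.8×3.8 = 124.14 kPa.
Pore pressure: u = 9.81×(6.8 − 1.4) = 52.974 kPa.
Initial effective stress: σ'_0 = σ_v − u = 124.14 − 52.974 = 71.166 kPa.
Final effective stress: σ'_f = 71.166 + 35.2 = 106.37 kPa.
σ'_f = 106.37 > σ'_p = 90.7 kPa, so the stress path crosses the preconsolidation pressure — recompression up to σ'_p, then virgin compression beyond:
S_c = H/(1+e₀)·[C_r·log₁₀(σ'_p/σ'_0) + C_c·log₁₀(σ'_f/σ'_p)]
    = 7.6/2.2 × [0.057×log₁₀(90.7/71.166) + 0.33×log₁₀(106.37/90.7)]
    = 3.4545 × [0.0060041 + 0.02284] = 0.09964 m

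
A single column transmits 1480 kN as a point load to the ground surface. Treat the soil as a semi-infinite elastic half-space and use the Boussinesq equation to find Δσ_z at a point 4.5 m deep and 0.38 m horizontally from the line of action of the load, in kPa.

Boussinesq vertical stress below a point load on an elastic half-space:
Δσ_z = 3P/(2πz²) · [1 + (r/z)²]^(−5/2)
r/z = 0.38/4.5 = 0.084444; [1+(r/z)²]^(−5/2) = 0.98239.
Δσ_z = 3×1480/(2π×4.5²) × 0.98239 = 34.896 × 0.98239 = 34.28 kPa

Δσ_z ≈ 34.3 kPa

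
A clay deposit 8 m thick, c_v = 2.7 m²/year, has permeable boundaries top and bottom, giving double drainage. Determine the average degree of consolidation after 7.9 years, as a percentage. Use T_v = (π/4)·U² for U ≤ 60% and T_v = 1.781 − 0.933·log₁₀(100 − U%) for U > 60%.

Drainage path length: H_d = H/2 = 4 m (double drainage).
T_v = c_v·t/H_d² = 2.7×7.9/4² = 1.3331.
T_v = 1.3331 corresponds to the U > 60% branch:
U = 1 − 10^((1.781 − T_v)/0.933)/100 = 0.9698

U ≈ 97 %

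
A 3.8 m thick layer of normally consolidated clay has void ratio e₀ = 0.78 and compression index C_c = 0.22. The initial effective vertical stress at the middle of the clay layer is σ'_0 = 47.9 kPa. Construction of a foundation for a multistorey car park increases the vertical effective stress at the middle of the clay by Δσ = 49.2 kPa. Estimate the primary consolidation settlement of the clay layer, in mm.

Final effective stress: σ'_f = σ'_0 + Δσ = 47.9 + 49.2 = 97.1 kPa.
Normally consolidated clay, so the full stress increment lies on the virgin compression line:
S_c = C_c·H/(1+e₀)·log₁₀(σ'_f/σ'_0) = 0.22×3.8/(1+0.78)×log₁₀(97.1/47.9)
    = 0.46966 × 0.30688 = 0.1441 m

S_c ≈ 144 mm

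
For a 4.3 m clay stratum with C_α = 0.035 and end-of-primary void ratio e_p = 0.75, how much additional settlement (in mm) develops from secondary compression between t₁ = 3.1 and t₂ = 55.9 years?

S_s ≈ 108 mm

Secondary compression: S_s = C_α·H/(1+e_p)·log₁₀(t₂/t₁)
S_s = 0.035×4.3/(1+0.75)×log₁₀(55.9/3.1)
    = 0.086 × 1.256 = 0.108 m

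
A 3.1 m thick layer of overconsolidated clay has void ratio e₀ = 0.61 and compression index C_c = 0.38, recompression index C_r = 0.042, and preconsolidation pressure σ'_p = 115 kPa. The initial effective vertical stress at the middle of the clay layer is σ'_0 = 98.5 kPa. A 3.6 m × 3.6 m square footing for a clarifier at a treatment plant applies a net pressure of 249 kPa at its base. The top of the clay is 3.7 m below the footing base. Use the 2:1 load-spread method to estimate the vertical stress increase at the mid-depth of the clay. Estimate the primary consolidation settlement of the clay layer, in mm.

Mid-depth of clay below the footing base: z = 3.7 + 3.1/2 = 5.25 m.
Stress increase at mid-clay by the 2:1 spreading method:
Δσ = qBL/((B+z)(L+z)) = 249×3.6×3.6/((3.6+5.25)(3.6+5.25)) = 41.202 kPa
Final effective stress: σ'_f = 98.5 + 41.202 = 139.7 kPa.
σ'_f = 139.7 > σ'_p = 115 kPa, so the stress path crosses the preconsolidation pressure — recompression up to σ'_p, then virgin compression beyond:
S_c = H/(1+e₀)·[C_r·log₁₀(σ'_p/σ'_0) + C_c·log₁₀(σ'_f/σ'_p)]
    = 3.1/1.61 × [0.042×log₁₀(115/98.5) + 0.38×log₁₀(139.7/115)]
    = 1.9255 × [0.002825 + 0.032109] = 0.06727 m

S_c ≈ 67.3 mm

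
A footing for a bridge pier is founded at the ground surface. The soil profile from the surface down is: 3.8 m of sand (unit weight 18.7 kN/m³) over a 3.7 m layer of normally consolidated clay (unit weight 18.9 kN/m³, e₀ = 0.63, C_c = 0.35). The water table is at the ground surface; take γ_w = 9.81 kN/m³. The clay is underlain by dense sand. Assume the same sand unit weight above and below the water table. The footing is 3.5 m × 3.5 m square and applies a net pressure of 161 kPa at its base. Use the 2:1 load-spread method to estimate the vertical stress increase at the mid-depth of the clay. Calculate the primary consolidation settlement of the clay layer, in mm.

S_c ≈ 132 mm

Mid-depth of clay below the ground surface: z = 3.8 + 3.7/2 = 5.65 m.
Total vertical stress at mid-clay: σ_v = 18.7×3.8 + 18.9×1.85 = 106.02 kPa.
Pore pressure: u = 9.81×(5.65 − 0) = 55.427 kPa.
Initial effective stress: σ'_0 = σ_v − u = 106.02 − 55.427 = 50.593 kPa.
Stress increase at mid-clay by the 2:1 spreading method:
Δσ = qBL/((B+z)(L+z)) = 161×3.5×3.5/((3.5+5.65)(3.5+5.65)) = 23.557 kPa
Final effective stress: σ'_f = σ'_0 + Δσ = 50.593 + 23.557 = 74.15 kPa.
Normally consolidated clay, so the full stress increment lies on the virgin compression line:
S_c = C_c·H/(1+e₀)·log₁₀(σ'_f/σ'_0) = 0.35×3.7/(1+0.63)×log₁₀(74.15/50.593)
    = 0.79448 × 0.16602 = 0.1319 m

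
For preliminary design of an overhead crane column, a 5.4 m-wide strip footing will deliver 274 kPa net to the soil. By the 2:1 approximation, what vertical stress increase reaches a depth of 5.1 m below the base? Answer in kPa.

Δσ_z ≈ 141 kPa

By the 2:1 method the load spreads at 1 horizontal : 2 vertical, so at depth z the loaded area has grown by z in each plan dimension:
Δσ = qB/(B+z) = 274×5.4/(5.4+5.1) = 140.91 kPa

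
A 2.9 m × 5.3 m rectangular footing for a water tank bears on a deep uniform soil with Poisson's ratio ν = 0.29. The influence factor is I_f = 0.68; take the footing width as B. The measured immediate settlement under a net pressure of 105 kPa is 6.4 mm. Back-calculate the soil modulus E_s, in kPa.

S_e = q·B·(1−ν²)/E_s · I_f  ⇒  E_s = q·B·(1−ν²)·I_f / S_e.
E_s = 105 × 2.9 × 0.9159 × 0.68 / 0.0064 = 29630 kPa

E_s ≈ 29600 kPa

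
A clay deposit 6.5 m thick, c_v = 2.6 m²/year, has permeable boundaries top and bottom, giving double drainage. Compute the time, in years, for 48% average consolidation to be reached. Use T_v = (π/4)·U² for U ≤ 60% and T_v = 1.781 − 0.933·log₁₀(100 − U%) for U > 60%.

Drainage path length: H_d = H/2 = 3.25 m (double drainage).
U ≤ 60%: T_v = (π/4)·U² = (π/4)×0.48² = 0.18096.
t = T_v·H_d²/c_v = 0.18096×3.25²/2.6 = 0.7352 years.

t ≈ 0.735 years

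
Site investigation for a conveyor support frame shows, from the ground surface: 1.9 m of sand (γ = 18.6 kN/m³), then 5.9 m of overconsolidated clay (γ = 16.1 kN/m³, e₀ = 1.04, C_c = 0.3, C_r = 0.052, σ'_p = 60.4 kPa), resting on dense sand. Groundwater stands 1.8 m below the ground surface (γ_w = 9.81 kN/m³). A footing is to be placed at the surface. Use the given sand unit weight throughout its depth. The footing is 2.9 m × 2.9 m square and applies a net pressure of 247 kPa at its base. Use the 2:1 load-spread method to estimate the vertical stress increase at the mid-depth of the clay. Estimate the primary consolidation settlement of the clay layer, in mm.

S_c ≈ 148 mm

Mid-depth of clay below the ground surface: z = 1.9 + 5.9/2 = 4.85 m.
Total vertical stress at mid-clay: σ_v = 18.6×1.9 + 16.1×2.95 = 82.835 kPa.
Pore pressure: u = 9.81×(4.85 − 1.8) = 29.921 kPa.
Initial effective stress: σ'_0 = σ_v − u = 82.835 − 29.921 = 52.914 kPa.
Stress increase at mid-clay by the 2:1 spreading method:
Δσ = qBL/((B+z)(L+z)) = 247×2.9×2.9/((2.9+4.85)(2.9+4.85)) = 34.585 kPa
Final effective stress: σ'_f = 52.914 + 34.585 = 87.499 kPa.
σ'_f = 87.499 > σ'_p = 60.4 kPa, so the stress path crosses the preconsolidation pressure — recompression up to σ'_p, then virgin compression beyond:
S_c = H/(1+e₀)·[C_r·log₁₀(σ'_p/σ'_0) + C_c·log₁₀(σ'_f/σ'_p)]
    = 5.9/2.04 × [0.052×log₁₀(60.4/52.914) + 0.3×log₁₀(87.499/60.4)]
    = 2.8922 × [0.0029882 + 0.04829] = 0.1483 m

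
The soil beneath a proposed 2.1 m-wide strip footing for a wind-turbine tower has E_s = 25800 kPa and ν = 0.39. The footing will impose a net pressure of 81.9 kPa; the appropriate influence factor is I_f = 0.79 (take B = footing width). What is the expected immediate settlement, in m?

Immediate (elastic) settlement: S_e = q·B·(1−ν²)/E_s · I_f.
S_e = 81.9 × 2.1 × (1 − 0.39²) / 25800 × 0.79
    = 81.9 × 2.1 × 0.8479 / 25800 × 0.79
    = 0.004465 m

S_e ≈ 0.00447 m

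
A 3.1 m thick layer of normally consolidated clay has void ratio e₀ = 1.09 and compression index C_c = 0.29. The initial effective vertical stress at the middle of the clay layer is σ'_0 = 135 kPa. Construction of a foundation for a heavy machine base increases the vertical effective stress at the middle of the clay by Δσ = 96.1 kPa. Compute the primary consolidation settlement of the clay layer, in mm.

S_c ≈ 100 mm

Final effective stress: σ'_f = σ'_0 + Δσ = 135 + 96.1 = 231.1 kPa.
Normally consolidated clay, so the full stress increment lies on the virgin compression line:
S_c = C_c·H/(1+e₀)·log₁₀(σ'_f/σ'_0) = 0.29×3.1/(1+1.09)×log₁₀(231.1/135)
    = 0.43014 × 0.23347 = 0.1004 m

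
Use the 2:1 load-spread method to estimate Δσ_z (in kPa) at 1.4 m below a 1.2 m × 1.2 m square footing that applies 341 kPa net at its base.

Δσ_z ≈ 72.6 kPa

By the 2:1 method the load spreads at 1 horizontal : 2 vertical, so at depth z the loaded area has grown by z in each plan dimension:
Δσ = qBL/((B+z)(L+z)) = 341×1.2×1.2/((1.2+1.4)(1.2+1.4)) = 72.639 kPa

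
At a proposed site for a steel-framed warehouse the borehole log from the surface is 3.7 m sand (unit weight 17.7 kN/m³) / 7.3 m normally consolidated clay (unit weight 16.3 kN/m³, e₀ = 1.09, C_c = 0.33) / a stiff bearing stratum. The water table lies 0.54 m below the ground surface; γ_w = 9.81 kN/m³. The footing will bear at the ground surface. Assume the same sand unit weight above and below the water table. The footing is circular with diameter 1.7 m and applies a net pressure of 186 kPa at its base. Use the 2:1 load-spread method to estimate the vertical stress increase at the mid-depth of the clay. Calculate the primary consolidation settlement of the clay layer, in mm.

Mid-depth of clay below the ground surface: z = 3.7 + 7.3/2 = 7.35 m.
Total vertical stress at mid-clay: σ_v = 17.7×3.7 + 16.3×3.65 = 124.98 kPa.
Pore pressure: u = 9.81×(7.35 − 0.54) = 66.806 kPa.
Initial effective stress: σ'_0 = σ_v − u = 124.98 − 66.806 = 58.174 kPa.
Stress increase at mid-clay by the 2:1 spreading method:
Δσ ≈ qD²/(D+z)² = 186×1.7²/(1.7+7.35)² = 6.5632 kPa
Final effective stress: σ'_f = σ'_0 + Δσ = 58.174 + 6.5632 = 64.737 kPa.
Normally consolidated clay, so the full stress increment lies on the virgin compression line:
S_c = C_c·H/(1+e₀)·log₁₀(σ'_f/σ'_0) = 0.33×7.3/(1+1.09)×log₁₀(64.737/58.174)
    = 1.1526 × 0.046424 = 0.05351 m

S_c ≈ 53.5 mm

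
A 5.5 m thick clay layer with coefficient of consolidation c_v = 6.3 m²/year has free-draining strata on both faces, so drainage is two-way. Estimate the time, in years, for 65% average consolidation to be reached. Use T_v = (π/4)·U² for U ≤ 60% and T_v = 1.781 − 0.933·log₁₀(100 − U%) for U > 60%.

t ≈ 0.409 years

Drainage path length: H_d = H/2 = 2.75 m (double drainage).
U > 60%: T_v = 1.781 − 0.933·log₁₀(100 − 65) = 0.34038.
t = T_v·H_d²/c_v = 0.34038×2.75²/6.3 = 0.4086 years.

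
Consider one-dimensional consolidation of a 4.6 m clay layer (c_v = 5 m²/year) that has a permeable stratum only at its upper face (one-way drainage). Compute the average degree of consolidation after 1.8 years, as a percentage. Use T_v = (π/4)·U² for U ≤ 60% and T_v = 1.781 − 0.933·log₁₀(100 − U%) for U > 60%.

Drainage path length: H_d = H = 4.6 m (single drainage).
T_v = c_v·t/H_d² = 5×1.8/4.6² = 0.42533.
T_v = 0.42533 corresponds to the U > 60% branch:
U = 1 − 10^((1.781 − T_v)/0.933)/100 = 0.7162

U ≈ 71.6 %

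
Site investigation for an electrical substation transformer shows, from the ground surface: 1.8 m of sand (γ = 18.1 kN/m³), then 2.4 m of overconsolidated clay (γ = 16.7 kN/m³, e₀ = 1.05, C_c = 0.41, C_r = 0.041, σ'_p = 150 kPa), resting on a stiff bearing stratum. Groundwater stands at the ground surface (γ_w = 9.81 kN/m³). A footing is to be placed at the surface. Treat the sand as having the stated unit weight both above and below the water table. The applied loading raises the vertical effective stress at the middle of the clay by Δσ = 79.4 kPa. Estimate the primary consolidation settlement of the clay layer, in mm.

Mid-depth of clay below the ground surface: z = 1.8 + 2.4/2 = 3 m.
Total vertical stress at mid-clay: σ_v = 18.1×1.8 + 16.7×1.2 = 52.62 kPa.
Pore pressure: u = 9.81×(3 − 0) = 29.43 kPa.
Initial effective stress: σ'_0 = σ_v − u = 52.62 − 29.43 = 23.19 kPa.
Final effective stress: σ'_f = 23.19 + 79.4 = 102.59 kPa.
σ'_f = 102.59 ≤ σ'_p = 150 kPa, so the clay remains overconsolidated and only the recompression index applies:
S_c = C_r·H/(1+e₀)·log₁₀(σ'_f/σ'_0) = 0.041×2.4/2.05×log₁₀(102.59/23.19)
    = 0.047999 × 0.6458 = 0.031 m

S_c ≈ 31 mm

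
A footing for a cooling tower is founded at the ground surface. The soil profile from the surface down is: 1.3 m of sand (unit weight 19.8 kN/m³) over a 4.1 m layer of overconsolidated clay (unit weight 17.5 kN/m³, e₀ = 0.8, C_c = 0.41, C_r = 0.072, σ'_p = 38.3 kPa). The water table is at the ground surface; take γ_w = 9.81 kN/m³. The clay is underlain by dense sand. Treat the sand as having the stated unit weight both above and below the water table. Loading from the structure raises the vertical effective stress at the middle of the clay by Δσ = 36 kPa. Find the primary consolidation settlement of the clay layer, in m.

Mid-depth of clay below the ground surface: z = 1.3 + 4.1/2 = 3.35 m.
Total vertical stress at mid-clay: σ_v = 19.8×1.3 + 17.5×2.05 = 61.615 kPa.
Pore pressure: u = 9.81×(3.35 − 0) = 32.864 kPa.
Initial effective stress: σ'_0 = σ_v − u = 61.615 − 32.864 = 28.751 kPa.
Final effective stress: σ'_f = 28.751 + 36 = 64.751 kPa.
σ'_f = 64.751 > σ'_p = 38.3 kPa, so the stress path crosses the preconsolidation pressure — recompression up to σ'_p, then virgin compression beyond:
S_c = H/(1+e₀)·[C_r·log₁₀(σ'_p/σ'_0) + C_c·log₁₀(σ'_f/σ'_p)]
    = 4.1/1.8 × [0.072×log₁₀(38.3/28.751) + 0.41×log₁₀(64.751/38.3)]
    = 2.2778 × [0.0089673 + 0.0935] = 0.2334 m

S_c ≈ 0.233 m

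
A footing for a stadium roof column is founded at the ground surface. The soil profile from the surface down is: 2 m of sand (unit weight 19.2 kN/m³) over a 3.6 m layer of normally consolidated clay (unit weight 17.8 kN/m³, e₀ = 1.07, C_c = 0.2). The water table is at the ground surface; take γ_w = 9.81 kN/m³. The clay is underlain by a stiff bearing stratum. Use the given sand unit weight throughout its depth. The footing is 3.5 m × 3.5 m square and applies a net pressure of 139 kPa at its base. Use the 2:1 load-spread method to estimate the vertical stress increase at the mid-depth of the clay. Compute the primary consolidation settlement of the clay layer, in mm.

Mid-depth of clay below the ground surface: z = 2 + 3.6/2 = 3.8 m.
Total vertical stress at mid-clay: σ_v = 19.2×2 + 17.8×1.8 = 70.44 kPa.
Pore pressure: u = 9.81×(3.8 − 0) = 37.278 kPa.
Initial effective stress: σ'_0 = σ_v − u = 70.44 − 37.278 = 33.162 kPa.
Stress increase at mid-clay by the 2:1 spreading method:
Δσ = qBL/((B+z)(L+z)) = 139×3.5×3.5/((3.5+3.8)(3.5+3.8)) = 31.953 kPa
Final effective stress: σ'_f = σ'_0 + Δσ = 33.162 + 31.953 = 65.115 kPa.
Normally consolidated clay, so the full stress increment lies on the virgin compression line:
S_c = C_c·H/(1+e₀)·log₁₀(σ'_f/σ'_0) = 0.2×3.6/(1+1.07)×log₁₀(65.115/33.162)
    = 0.34783 × 0.29304 = 0.1019 m

S_c ≈ 102 mm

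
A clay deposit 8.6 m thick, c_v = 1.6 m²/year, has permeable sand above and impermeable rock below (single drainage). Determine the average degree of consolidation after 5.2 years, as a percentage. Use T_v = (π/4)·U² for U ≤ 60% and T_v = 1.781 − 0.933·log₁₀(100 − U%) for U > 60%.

Drainage path length: H_d = H = 8.6 m (single drainage).
T_v = c_v·t/H_d² = 1.6×5.2/8.6² = 0.11249.
T_v = 0.11249 corresponds to the U ≤ 60% branch:
U = √(4T_v/π) = 0.3785

U ≈ 37.8 %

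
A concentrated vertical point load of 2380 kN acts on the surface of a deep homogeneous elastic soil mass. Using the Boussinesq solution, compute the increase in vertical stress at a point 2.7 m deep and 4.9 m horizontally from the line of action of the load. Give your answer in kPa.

Δσ_z ≈ 4.08 kPa

Boussinesq vertical stress below a point load on an elastic half-space:
Δσ_z = 3P/(2πz²) · [1 + (r/z)²]^(−5/2)
r/z = 4.9/2.7 = 1.8148; [1+(r/z)²]^(−5/2) = 0.026179.
Δσ_z = 3×2380/(2π×2.7²) × 0.026179 = 155.88 × 0.026179 = 4.081 kPa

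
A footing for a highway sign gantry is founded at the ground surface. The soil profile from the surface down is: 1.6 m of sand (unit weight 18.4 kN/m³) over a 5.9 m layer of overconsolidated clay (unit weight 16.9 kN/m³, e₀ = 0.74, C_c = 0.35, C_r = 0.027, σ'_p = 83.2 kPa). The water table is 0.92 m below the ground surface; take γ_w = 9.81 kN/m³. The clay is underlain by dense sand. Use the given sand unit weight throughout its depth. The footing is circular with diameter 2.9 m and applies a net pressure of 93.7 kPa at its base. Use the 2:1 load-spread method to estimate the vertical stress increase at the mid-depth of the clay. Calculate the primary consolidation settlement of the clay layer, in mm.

S_c ≈ 11.2 mm

Mid-depth of clay below the ground surface: z = 1.6 + 5.9/2 = 4.55 m.
Total vertical stress at mid-clay: σ_v = 18.4×1.6 + 16.9×2.95 = 79.295 kPa.
Pore pressure: u = 9.81×(4.55 − 0.92) = 35.61 kPa.
Initial effective stress: σ'_0 = σ_v − u = 79.295 − 35.61 = 43.685 kPa.
Stress increase at mid-clay by the 2:1 spreading method:
Δσ ≈ qD²/(D+z)² = 93.7×2.9²/(2.9+4.55)² = 14.198 kPa
Final effective stress: σ'_f = 43.685 + 14.198 = 57.883 kPa.
σ'_f = 57.883 ≤ σ'_p = 83.2 kPa, so the clay remains overconsolidated and only the recompression index applies:
S_c = C_r·H/(1+e₀)·log₁₀(σ'_f/σ'_0) = 0.027×5.9/1.74×log₁₀(57.883/43.685)
    = 0.091552 × 0.12222 = 0.01119 m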